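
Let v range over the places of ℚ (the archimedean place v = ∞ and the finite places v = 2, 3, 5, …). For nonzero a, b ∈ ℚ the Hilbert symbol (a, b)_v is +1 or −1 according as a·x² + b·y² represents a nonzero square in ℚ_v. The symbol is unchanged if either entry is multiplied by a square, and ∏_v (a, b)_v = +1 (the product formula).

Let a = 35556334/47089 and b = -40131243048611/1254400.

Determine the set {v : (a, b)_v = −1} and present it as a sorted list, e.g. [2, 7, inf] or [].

Mod squares: a ≡ 814, b ≡ -11. Check v ∈ {∞, 2, 5, 7, 11, 13, 19, 31, 37}.
v=11: a=11^3·(≡8), b=11^3·(≡2) mod 11; (8|11)=-1, (2|11)=-1; (−1)^{3·3·5}·(-1)^3·(-1)^3 = -1.
v=2: v_2(a)=1, v_2(b)=-10; units ≡ 7, 5 (mod 8); ε·ε+αω+βω = 1·0+1·1+-10·0 ≡ 1  ⇒  (a,b)_2 = -1.
v=37: a=37^1·(≡17), b=37^2·(≡27) mod 37; (17|37)=-1, (27|37)=+1; (−1)^{1·2·18}·(-1)^2·(+1)^1 = +1.
v=13: a=13^0·(≡7), b=13^2·(≡7) mod 13; (7|13)=-1, (7|13)=-1; (−1)^{0·2·6}·(-1)^2·(-1)^0 = +1.
v=5: a=5^0·(≡1), b=5^-2·(≡4) mod 5; (1|5)=+1, (4|5)=+1; (−1)^{0·-2·2}·(+1)^-2·(+1)^0 = +1.
v=31: a=31^-2·(≡25), b=31^0·(≡28) mod 31; (25|31)=+1, (28|31)=+1; (−1)^{-2·0·15}·(+1)^0·(+1)^-2 = +1.
v=19: a=19^2·(≡16), b=19^4·(≡2) mod 19; (16|19)=+1, (2|19)=-1; (−1)^{2·4·9}·(+1)^4·(-1)^2 = +1.
v=7: a=7^-2·(≡1), b=7^-2·(≡6) mod 7; (1|7)=+1, (6|7)=-1; (−1)^{-2·-2·3}·(+1)^-2·(-1)^-2 = +1.
v=∞: 814 > 0 and -11 < 0  ⇒  (a,b)_∞ = +1.
(814, -11 / ℚ) ramifies at {2, 11}: a division algebra.

[2, 11]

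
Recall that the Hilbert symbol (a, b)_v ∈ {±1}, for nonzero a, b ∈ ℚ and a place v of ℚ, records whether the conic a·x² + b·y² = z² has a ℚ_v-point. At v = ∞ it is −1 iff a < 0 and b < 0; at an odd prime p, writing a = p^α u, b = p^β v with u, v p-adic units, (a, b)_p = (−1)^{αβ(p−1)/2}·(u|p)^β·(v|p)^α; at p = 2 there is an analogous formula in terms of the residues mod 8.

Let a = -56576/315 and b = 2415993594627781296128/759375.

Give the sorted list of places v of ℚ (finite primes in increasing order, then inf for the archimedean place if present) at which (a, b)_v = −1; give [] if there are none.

[3, 5, 7, 13]

(a, b) ≡ (-7735, 1155) mod (ℚ^×)²; places V = {2, 3, 5, 7, 11, 13, 17, ∞}.
(a,b)_11: α=0, u≡9; β=1, v≡6 (mod 11); (9|11)=+1, (6|11)=-1; sign (−1)^0·+1^1·-1^0 = +1.
(a,b)_7: α=-1, u≡4; β=3, v≡4 (mod 7); (4|7)=+1, (4|7)=+1; sign (−1)^1·+1^3·+1^-1 = -1.
(a,b)_13: α=1, u≡1; β=4, v≡7 (mod 13); (1|13)=+1, (7|13)=-1; sign (−1)^0·+1^4·-1^1 = -1.
(a,b)_3: α=-2, u≡2; β=-5, v≡1 (mod 3); (2|3)=-1, (1|3)=+1; sign (−1)^0·-1^-5·+1^-2 = -1.
(a,b)_∞: sgn(-7735)=−, sgn(1155)=+, so +1.
(a,b)_5: α=-1, u≡3; β=-5, v≡1 (mod 5); (3|5)=-1, (1|5)=+1; sign (−1)^0·-1^-5·+1^-1 = -1.
(a,b)_2: α=8, β=28; u≡1, v≡3 (mod 8); ε(u)ε(v)=0·1, αω(v)=8·1, βω(u)=28·0; sum ≡ 0  ⇒  +1.
(a,b)_17: α=1, u≡8; β=4, v≡9 (mod 17); (8|17)=+1, (9|17)=+1; sign (−1)^0·+1^4·+1^1 = +1.
Ram(-7735, 1155) = {3, 5, 7, 13}; no ℚ_3-point on the conic.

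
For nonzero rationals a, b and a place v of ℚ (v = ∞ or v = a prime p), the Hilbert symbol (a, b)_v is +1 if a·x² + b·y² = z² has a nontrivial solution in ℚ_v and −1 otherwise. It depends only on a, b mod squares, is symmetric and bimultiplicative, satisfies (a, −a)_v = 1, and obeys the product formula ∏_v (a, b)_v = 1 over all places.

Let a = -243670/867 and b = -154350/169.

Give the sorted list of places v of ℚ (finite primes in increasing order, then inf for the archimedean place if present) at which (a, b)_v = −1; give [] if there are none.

[7, inf]

Mod squares: a ≡ -210, b ≡ -14. Check v ∈ {∞, 2, 3, 5, 7, 13, 17, 59}.
v=5: a=5^1·(≡3), b=5^2·(≡4) mod 5; (3|5)=-1, (4|5)=+1; (−1)^{1·2·2}·(-1)^2·(+1)^1 = +1.
v=59: a=59^2·(≡17), b=59^0·(≡45) mod 59; (17|59)=+1, (45|59)=+1; (−1)^{2·0·29}·(+1)^0·(+1)^2 = +1.
v=3: a=3^-1·(≡2), b=3^2·(≡1) mod 3; (2|3)=-1, (1|3)=+1; (−1)^{-1·2·1}·(-1)^2·(+1)^-1 = +1.
v=2: v_2(a)=1, v_2(b)=1; units ≡ 7, 1 (mod 8); ε·ε+αω+βω = 1·0+1·0+1·0 ≡ 0  ⇒  (a,b)_2 = +1.
v=∞: -210 < 0 and -14 < 0  ⇒  (a,b)_∞ = -1.
v=13: a=13^0·(≡6), b=13^-2·(≡12) mod 13; (6|13)=-1, (12|13)=+1; (−1)^{0·-2·6}·(-1)^-2·(+1)^0 = +1.
v=7: a=7^1·(≡6), b=7^3·(≡5) mod 7; (6|7)=-1, (5|7)=-1; (−1)^{1·3·3}·(-1)^3·(-1)^1 = -1.
v=17: a=17^-2·(≡14), b=17^0·(≡7) mod 17; (14|17)=-1, (7|17)=-1; (−1)^{-2·0·8}·(-1)^0·(-1)^-2 = +1.
Ram(-210, -14) = {7, ∞}; no ℚ_7-point on the conic.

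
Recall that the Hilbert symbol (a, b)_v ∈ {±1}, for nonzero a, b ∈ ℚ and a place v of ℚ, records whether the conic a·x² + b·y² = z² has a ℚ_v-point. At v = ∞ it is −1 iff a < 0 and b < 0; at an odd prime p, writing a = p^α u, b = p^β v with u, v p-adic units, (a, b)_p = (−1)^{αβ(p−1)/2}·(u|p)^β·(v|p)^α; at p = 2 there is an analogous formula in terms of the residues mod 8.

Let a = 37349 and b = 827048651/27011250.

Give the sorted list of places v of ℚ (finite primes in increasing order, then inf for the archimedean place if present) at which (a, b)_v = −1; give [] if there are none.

[2, 17]

(a, b) ≡ (221, 22) mod (ℚ^×)²; places V = {2, 3, 5, 7, 11, 13, 17, 23, 29, ∞}.
(a,b)_13: α=3, u≡4; β=2, v≡12 (mod 13); (4|13)=+1, (12|13)=+1; sign (−1)^0·+1^2·+1^3 = +1.
(a,b)_7: α=0, u≡4; β=-4, v≡2 (mod 7); (4|7)=+1, (2|7)=+1; sign (−1)^0·+1^-4·+1^0 = +1.
(a,b)_2: α=0, β=-1; u≡5, v≡3 (mod 8); ε(u)ε(v)=0·1, αω(v)=0·1, βω(u)=-1·1; sum ≡ 1  ⇒  -1.
(a,b)_3: α=0, u≡2; β=-2, v≡1 (mod 3); (2|3)=-1, (1|3)=+1; sign (−1)^0·-1^-2·+1^0 = +1.
(a,b)_5: α=0, u≡4; β=-4, v≡2 (mod 5); (4|5)=+1, (2|5)=-1; sign (−1)^0·+1^-4·-1^0 = +1.
(a,b)_∞: sgn(221)=+, sgn(22)=+, so +1.
(a,b)_29: α=0, u≡26; β=2, v≡9 (mod 29); (26|29)=-1, (9|29)=+1; sign (−1)^0·-1^2·+1^0 = +1.
(a,b)_17: α=1, u≡4; β=0, v≡11 (mod 17); (4|17)=+1, (11|17)=-1; sign (−1)^0·+1^0·-1^1 = -1.
(a,b)_23: α=0, u≡20; β=2, v≡10 (mod 23); (20|23)=-1, (10|23)=-1; sign (−1)^0·-1^2·-1^0 = +1.
(a,b)_11: α=0, u≡4; β=1, v≡10 (mod 11); (4|11)=+1, (10|11)=-1; sign (−1)^0·+1^1·-1^0 = +1.
Ram(221, 22) = {2, 17}; no ℚ_2-point on the conic.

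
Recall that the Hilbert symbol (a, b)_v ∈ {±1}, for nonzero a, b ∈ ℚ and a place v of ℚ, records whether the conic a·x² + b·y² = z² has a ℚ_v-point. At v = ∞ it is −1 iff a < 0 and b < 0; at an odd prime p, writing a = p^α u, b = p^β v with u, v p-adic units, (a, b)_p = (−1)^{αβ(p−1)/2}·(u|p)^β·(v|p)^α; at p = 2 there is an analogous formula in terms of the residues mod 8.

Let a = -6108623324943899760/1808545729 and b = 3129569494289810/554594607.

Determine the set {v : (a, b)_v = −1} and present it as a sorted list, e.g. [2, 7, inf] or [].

Mod squares: a ≡ -5735, b ≡ 11481470. Check v ∈ {∞, 2, 3, 5, 7, 11, 13, 19, 23, 31, 37, 43}.
v=43: a=43^-4·(≡26), b=43^-2·(≡6) mod 43; (26|43)=-1, (6|43)=+1; (−1)^{-4·-2·21}·(-1)^-2·(+1)^-4 = +1.
v=19: a=19^2·(≡2), b=19^4·(≡11) mod 19; (2|19)=-1, (11|19)=+1; (−1)^{2·4·9}·(-1)^4·(+1)^2 = +1.
v=13: a=13^4·(≡8), b=13^1·(≡12) mod 13; (8|13)=-1, (12|13)=+1; (−1)^{4·1·6}·(-1)^1·(+1)^4 = -1.
v=11: a=11^4·(≡2), b=11^5·(≡7) mod 11; (2|11)=-1, (7|11)=-1; (−1)^{4·5·5}·(-1)^5·(-1)^4 = -1.
v=31: a=31^1·(≡4), b=31^1·(≡23) mod 31; (4|31)=+1, (23|31)=-1; (−1)^{1·1·15}·(+1)^1·(-1)^1 = +1.
v=2: v_2(a)=4, v_2(b)=1; units ≡ 1, 7 (mod 8); ε·ε+αω+βω = 0·1+4·0+1·0 ≡ 0  ⇒  (a,b)_2 = +1.
v=∞: -5735 < 0 and 11481470 > 0  ⇒  (a,b)_∞ = +1.
v=23: a=23^-2·(≡14), b=23^-2·(≡18) mod 23; (14|23)=-1, (18|23)=+1; (−1)^{-2·-2·11}·(-1)^-2·(+1)^-2 = +1.
v=37: a=37^1·(≡30), b=37^1·(≡27) mod 37; (30|37)=+1, (27|37)=+1; (−1)^{1·1·18}·(+1)^1·(+1)^1 = +1.
v=7: a=7^2·(≡3), b=7^-1·(≡6) mod 7; (3|7)=-1, (6|7)=-1; (−1)^{2·-1·3}·(-1)^-1·(-1)^2 = -1.
v=5: a=5^1·(≡2), b=5^1·(≡1) mod 5; (2|5)=-1, (1|5)=+1; (−1)^{1·1·2}·(-1)^1·(+1)^1 = -1.
v=3: a=3^2·(≡1), b=3^-4·(≡2) mod 3; (1|3)=+1, (2|3)=-1; (−1)^{2·-4·1}·(+1)^-4·(-1)^2 = +1.
(-5735, 11481470 / ℚ) ramifies at {5, 7, 11, 13}: a division algebra.

[5, 7, 11, 13]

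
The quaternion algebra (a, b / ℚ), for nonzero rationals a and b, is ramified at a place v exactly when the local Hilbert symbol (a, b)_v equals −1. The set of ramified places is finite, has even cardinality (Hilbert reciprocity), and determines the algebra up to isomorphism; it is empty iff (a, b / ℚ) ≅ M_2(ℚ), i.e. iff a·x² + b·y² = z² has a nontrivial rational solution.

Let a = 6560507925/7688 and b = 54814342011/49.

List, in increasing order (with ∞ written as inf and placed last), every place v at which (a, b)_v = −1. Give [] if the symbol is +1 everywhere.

[2, 3, 41, 47]

(a, b) ≡ (79994, 2680539) mod (ℚ^×)²; places V = {2, 3, 5, 7, 11, 13, 19, 23, 31, 37, 41, 47, ∞}.
(a,b)_11: α=0, u≡7; β=2, v≡1 (mod 11); (7|11)=-1, (1|11)=+1; sign (−1)^0·-1^2·+1^0 = +1.
(a,b)_5: α=2, u≡4; β=0, v≡4 (mod 5); (4|5)=+1, (4|5)=+1; sign (−1)^0·+1^0·+1^2 = +1.
(a,b)_19: α=0, u≡6; β=1, v≡1 (mod 19); (6|19)=+1, (1|19)=+1; sign (−1)^0·+1^1·+1^0 = +1.
(a,b)_23: α=1, u≡5; β=0, v≡18 (mod 23); (5|23)=-1, (18|23)=+1; sign (−1)^0·-1^0·+1^1 = +1.
(a,b)_31: α=-2, u≡19; β=1, v≡18 (mod 31); (19|31)=+1, (18|31)=+1; sign (−1)^0·+1^1·+1^-2 = +1.
(a,b)_7: α=0, u≡3; β=-2, v≡2 (mod 7); (3|7)=-1, (2|7)=+1; sign (−1)^0·-1^-2·+1^0 = +1.
(a,b)_13: α=0, u≡2; β=2, v≡12 (mod 13); (2|13)=-1, (12|13)=+1; sign (−1)^0·-1^2·+1^0 = +1.
(a,b)_3: α=8, u≡2; β=1, v≡2 (mod 3); (2|3)=-1, (2|3)=-1; sign (−1)^0·-1^1·-1^8 = -1.
(a,b)_47: α=1, u≡13; β=0, v≡23 (mod 47); (13|47)=-1, (23|47)=-1; sign (−1)^0·-1^0·-1^1 = -1.
(a,b)_∞: sgn(79994)=+, sgn(2680539)=+, so +1.
(a,b)_37: α=1, u≡33; β=1, v≡36 (mod 37); (33|37)=+1, (36|37)=+1; sign (−1)^0·+1^1·+1^1 = +1.
(a,b)_41: α=0, u≡34; β=1, v≡20 (mod 41); (34|41)=-1, (20|41)=+1; sign (−1)^0·-1^1·+1^0 = -1.
(a,b)_2: α=-3, β=0; u≡5, v≡3 (mod 8); ε(u)ε(v)=0·1, αω(v)=-3·1, βω(u)=0·1; sum ≡ 1  ⇒  -1.
Ram(79994, 2680539) = {2, 3, 41, 47}; no ℚ_2-point on the conic.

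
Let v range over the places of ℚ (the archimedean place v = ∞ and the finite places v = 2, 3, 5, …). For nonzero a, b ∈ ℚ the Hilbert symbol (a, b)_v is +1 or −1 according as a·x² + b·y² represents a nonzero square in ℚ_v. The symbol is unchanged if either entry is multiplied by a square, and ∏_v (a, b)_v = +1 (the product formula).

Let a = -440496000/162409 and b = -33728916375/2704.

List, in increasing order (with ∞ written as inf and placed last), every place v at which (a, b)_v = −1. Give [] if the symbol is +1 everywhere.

[5, 7, 23, inf]

Mod squares: a ≡ -30590, b ≡ -15295. Check v ∈ {∞, 2, 3, 5, 7, 11, 13, 19, 23, 31}.
v=∞: -30590 < 0 and -15295 < 0  ⇒  (a,b)_∞ = -1.
v=3: a=3^2·(≡1), b=3^6·(≡2) mod 3; (1|3)=+1, (2|3)=-1; (−1)^{2·6·1}·(+1)^6·(-1)^2 = +1.
v=23: a=23^1·(≡9), b=23^1·(≡3) mod 23; (9|23)=+1, (3|23)=+1; (−1)^{1·1·11}·(+1)^1·(+1)^1 = -1.
v=7: a=7^1·(≡6), b=7^1·(≡3) mod 7; (6|7)=-1, (3|7)=-1; (−1)^{1·1·3}·(-1)^1·(-1)^1 = -1.
v=5: a=5^3·(≡3), b=5^3·(≡1) mod 5; (3|5)=-1, (1|5)=+1; (−1)^{3·3·2}·(-1)^3·(+1)^3 = -1.
v=13: a=13^-2·(≡9), b=13^-2·(≡5) mod 13; (9|13)=+1, (5|13)=-1; (−1)^{-2·-2·6}·(+1)^-2·(-1)^-2 = +1.
v=11: a=11^0·(≡9), b=11^2·(≡6) mod 11; (9|11)=+1, (6|11)=-1; (−1)^{0·2·5}·(+1)^2·(-1)^0 = +1.
v=19: a=19^1·(≡16), b=19^1·(≡18) mod 19; (16|19)=+1, (18|19)=-1; (−1)^{1·1·9}·(+1)^1·(-1)^1 = +1.
v=31: a=31^-2·(≡8), b=31^0·(≡20) mod 31; (8|31)=+1, (20|31)=+1; (−1)^{-2·0·15}·(+1)^0·(+1)^-2 = +1.
v=2: v_2(a)=7, v_2(b)=-4; units ≡ 1, 1 (mod 8); ε·ε+αω+βω = 0·0+7·0+-4·0 ≡ 0  ⇒  (a,b)_2 = +1.
|Ram(-30590, -15295)| = 4, even; anisotropic at {5, 7, 23, ∞}.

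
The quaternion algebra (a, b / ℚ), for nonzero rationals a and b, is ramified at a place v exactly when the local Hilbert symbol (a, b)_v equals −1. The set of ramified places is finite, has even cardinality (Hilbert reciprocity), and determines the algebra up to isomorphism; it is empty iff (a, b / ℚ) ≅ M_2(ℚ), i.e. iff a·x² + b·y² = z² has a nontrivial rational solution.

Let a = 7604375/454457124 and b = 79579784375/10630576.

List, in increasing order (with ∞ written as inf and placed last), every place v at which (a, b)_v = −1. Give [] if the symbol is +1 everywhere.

Mod squares: a ≡ 23, b ≡ 8645. Check v ∈ {∞, 2, 3, 5, 7, 11, 13, 17, 19, 23}.
v=17: a=17^-2·(≡14), b=17^-2·(≡1) mod 17; (14|17)=-1, (1|17)=+1; (−1)^{-2·-2·8}·(-1)^-2·(+1)^-2 = +1.
v=11: a=11^-2·(≡5), b=11^-2·(≡8) mod 11; (5|11)=+1, (8|11)=-1; (−1)^{-2·-2·5}·(+1)^-2·(-1)^-2 = +1.
v=19: a=19^-2·(≡5), b=19^-1·(≡12) mod 19; (5|19)=+1, (12|19)=-1; (−1)^{-2·-1·9}·(+1)^-1·(-1)^-2 = +1.
v=13: a=13^0·(≡3), b=13^1·(≡5) mod 13; (3|13)=+1, (5|13)=-1; (−1)^{0·1·6}·(+1)^1·(-1)^0 = +1.
v=∞: 23 > 0 and 8645 > 0  ⇒  (a,b)_∞ = +1.
v=3: a=3^-2·(≡2), b=3^0·(≡2) mod 3; (2|3)=-1, (2|3)=-1; (−1)^{-2·0·1}·(-1)^0·(-1)^-2 = +1.
v=7: a=7^0·(≡1), b=7^1·(≡3) mod 7; (1|7)=+1, (3|7)=-1; (−1)^{0·1·3}·(+1)^1·(-1)^0 = +1.
v=23: a=23^3·(≡3), b=23^4·(≡20) mod 23; (3|23)=+1, (20|23)=-1; (−1)^{3·4·11}·(+1)^4·(-1)^3 = -1.
v=5: a=5^4·(≡3), b=5^5·(≡1) mod 5; (3|5)=-1, (1|5)=+1; (−1)^{4·5·2}·(-1)^5·(+1)^4 = -1.
v=2: v_2(a)=-2, v_2(b)=-4; units ≡ 7, 5 (mod 8); ε·ε+αω+βω = 1·0+-2·1+-4·0 ≡ 0  ⇒  (a,b)_2 = +1.
|Ram(23, 8645)| = 2, even; anisotropic at {5, 23}.

[5, 23]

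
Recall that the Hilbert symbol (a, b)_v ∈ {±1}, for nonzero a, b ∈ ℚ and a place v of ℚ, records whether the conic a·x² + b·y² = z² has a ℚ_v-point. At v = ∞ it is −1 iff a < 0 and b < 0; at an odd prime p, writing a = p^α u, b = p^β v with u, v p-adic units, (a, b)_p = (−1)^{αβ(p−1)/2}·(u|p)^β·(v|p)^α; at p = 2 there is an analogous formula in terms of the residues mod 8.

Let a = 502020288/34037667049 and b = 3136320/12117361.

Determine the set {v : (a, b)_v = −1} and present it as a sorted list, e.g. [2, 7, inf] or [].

[3, 5]

Mod squares: a ≡ 3, b ≡ 5. Check v ∈ {∞, 2, 3, 5, 7, 11, 53, 59}.
v=5: a=5^0·(≡2), b=5^1·(≡4) mod 5; (2|5)=-1, (4|5)=+1; (−1)^{0·1·2}·(-1)^1·(+1)^0 = -1.
v=7: a=7^4·(≡5), b=7^0·(≡3) mod 7; (5|7)=-1, (3|7)=-1; (−1)^{4·0·3}·(-1)^0·(-1)^4 = +1.
v=2: v_2(a)=6, v_2(b)=6; units ≡ 3, 5 (mod 8); ε·ε+αω+βω = 1·0+6·1+6·1 ≡ 0  ⇒  (a,b)_2 = +1.
v=11: a=11^2·(≡3), b=11^2·(≡5) mod 11; (3|11)=+1, (5|11)=+1; (−1)^{2·2·5}·(+1)^2·(+1)^2 = +1.
v=53: a=53^-2·(≡2), b=53^0·(≡35) mod 53; (2|53)=-1, (35|53)=-1; (−1)^{-2·0·26}·(-1)^0·(-1)^-2 = +1.
v=3: a=3^3·(≡1), b=3^4·(≡2) mod 3; (1|3)=+1, (2|3)=-1; (−1)^{3·4·1}·(+1)^4·(-1)^3 = -1.
v=59: a=59^-4·(≡4), b=59^-4·(≡57) mod 59; (4|59)=+1, (57|59)=+1; (−1)^{-4·-4·29}·(+1)^-4·(+1)^-4 = +1.
v=∞: 3 > 0 and 5 > 0  ⇒  (a,b)_∞ = +1.
Ram(3, 5) = {3, 5}; no ℚ_3-point on the conic.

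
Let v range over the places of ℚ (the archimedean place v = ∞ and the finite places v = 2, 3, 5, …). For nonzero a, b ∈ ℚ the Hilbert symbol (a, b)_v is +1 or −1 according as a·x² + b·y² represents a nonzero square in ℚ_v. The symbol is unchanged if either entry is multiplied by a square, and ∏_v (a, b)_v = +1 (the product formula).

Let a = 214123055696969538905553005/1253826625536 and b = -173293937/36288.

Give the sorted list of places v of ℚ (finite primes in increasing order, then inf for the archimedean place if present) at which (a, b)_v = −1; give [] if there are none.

Mod squares: a ≡ 60605, b ≡ -4991. Check v ∈ {∞, 2, 3, 5, 7, 17, 23, 29, 31}.
v=29: a=29^4·(≡6), b=29^2·(≡18) mod 29; (6|29)=+1, (18|29)=-1; (−1)^{4·2·14}·(+1)^2·(-1)^4 = +1.
v=5: a=5^1·(≡1), b=5^0·(≡1) mod 5; (1|5)=+1, (1|5)=+1; (−1)^{1·0·2}·(+1)^0·(+1)^1 = +1.
v=17: a=17^5·(≡14), b=17^2·(≡11) mod 17; (14|17)=-1, (11|17)=-1; (−1)^{5·2·8}·(-1)^2·(-1)^5 = -1.
v=2: v_2(a)=-18, v_2(b)=-6; units ≡ 5, 1 (mod 8); ε·ε+αω+βω = 0·0+-18·0+-6·1 ≡ 0  ⇒  (a,b)_2 = +1.
v=31: a=31^3·(≡10), b=31^1·(≡4) mod 31; (10|31)=+1, (4|31)=+1; (−1)^{3·1·15}·(+1)^1·(+1)^3 = -1.
v=23: a=23^3·(≡2), b=23^1·(≡3) mod 23; (2|23)=+1, (3|23)=+1; (−1)^{3·1·11}·(+1)^1·(+1)^3 = -1.
v=∞: 60605 > 0 and -4991 < 0  ⇒  (a,b)_∞ = +1.
v=3: a=3^-14·(≡2), b=3^-4·(≡1) mod 3; (2|3)=-1, (1|3)=+1; (−1)^{-14·-4·1}·(-1)^-4·(+1)^-14 = +1.
v=7: a=7^6·(≡5), b=7^-1·(≡4) mod 7; (5|7)=-1, (4|7)=+1; (−1)^{6·-1·3}·(-1)^-1·(+1)^6 = -1.
|Ram(60605, -4991)| = 4, even; anisotropic at {7, 17, 23, 31}.

[7, 17, 23, 31]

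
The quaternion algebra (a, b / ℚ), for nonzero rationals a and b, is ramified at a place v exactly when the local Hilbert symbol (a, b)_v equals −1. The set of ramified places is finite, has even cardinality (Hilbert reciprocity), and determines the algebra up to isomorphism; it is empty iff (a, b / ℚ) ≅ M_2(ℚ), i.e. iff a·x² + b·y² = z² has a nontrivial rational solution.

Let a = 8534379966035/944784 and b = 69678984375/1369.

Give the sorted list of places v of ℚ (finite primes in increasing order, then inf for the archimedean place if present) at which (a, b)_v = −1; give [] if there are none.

[2, 5]

(a, b) ≡ (35, 455) mod (ℚ^×)²; places V = {2, 3, 5, 7, 11, 13, 37, 53, ∞}.
(a,b)_11: α=6, u≡8; β=2, v≡5 (mod 11); (8|11)=-1, (5|11)=+1; sign (−1)^0·-1^2·+1^6 = +1.
(a,b)_37: α=0, u≡17; β=-2, v≡34 (mod 37); (17|37)=-1, (34|37)=+1; sign (−1)^0·-1^-2·+1^0 = +1.
(a,b)_∞: sgn(35)=+, sgn(455)=+, so +1.
(a,b)_3: α=-10, u≡2; β=4, v≡2 (mod 3); (2|3)=-1, (2|3)=-1; sign (−1)^0·-1^4·-1^-10 = +1.
(a,b)_53: α=2, u≡8; β=0, v≡33 (mod 53); (8|53)=-1, (33|53)=-1; sign (−1)^0·-1^0·-1^2 = +1.
(a,b)_7: α=3, u≡3; β=1, v≡4 (mod 7); (3|7)=-1, (4|7)=+1; sign (−1)^1·-1^1·+1^3 = +1.
(a,b)_13: α=0, u≡3; β=1, v≡12 (mod 13); (3|13)=+1, (12|13)=+1; sign (−1)^0·+1^1·+1^0 = +1.
(a,b)_5: α=1, u≡3; β=7, v≡4 (mod 5); (3|5)=-1, (4|5)=+1; sign (−1)^0·-1^7·+1^1 = -1.
(a,b)_2: α=-4, β=0; u≡3, v≡7 (mod 8); ε(u)ε(v)=1·1, αω(v)=-4·0, βω(u)=0·1; sum ≡ 1  ⇒  -1.
(35, 455 / ℚ) ramifies at {2, 5}: a division algebra.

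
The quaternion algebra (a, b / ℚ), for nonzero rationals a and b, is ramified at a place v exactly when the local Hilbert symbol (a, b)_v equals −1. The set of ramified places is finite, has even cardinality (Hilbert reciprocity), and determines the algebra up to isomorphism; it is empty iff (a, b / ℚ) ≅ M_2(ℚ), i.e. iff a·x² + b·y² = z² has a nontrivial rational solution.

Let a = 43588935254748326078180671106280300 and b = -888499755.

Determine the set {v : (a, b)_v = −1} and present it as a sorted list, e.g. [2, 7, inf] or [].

Mod squares: a ≡ 141427, b ≡ -584155. Check v ∈ {∞, 2, 3, 5, 7, 11, 13, 19, 23, 29, 43}.
v=13: a=13^7·(≡7), b=13^3·(≡2) mod 13; (7|13)=-1, (2|13)=-1; (−1)^{7·3·6}·(-1)^3·(-1)^7 = +1.
v=19: a=19^4·(≡12), b=19^1·(≡16) mod 19; (12|19)=-1, (16|19)=+1; (−1)^{4·1·9}·(-1)^1·(+1)^4 = -1.
v=29: a=29^2·(≡6), b=29^0·(≡12) mod 29; (6|29)=+1, (12|29)=-1; (−1)^{2·0·14}·(+1)^0·(-1)^2 = +1.
v=3: a=3^12·(≡1), b=3^2·(≡2) mod 3; (1|3)=+1, (2|3)=-1; (−1)^{12·2·1}·(+1)^2·(-1)^12 = +1.
v=11: a=11^3·(≡3), b=11^1·(≡9) mod 11; (3|11)=+1, (9|11)=+1; (−1)^{3·1·5}·(+1)^1·(+1)^3 = -1.
v=∞: 141427 > 0 and -584155 < 0  ⇒  (a,b)_∞ = +1.
v=23: a=23^1·(≡9), b=23^0·(≡20) mod 23; (9|23)=+1, (20|23)=-1; (−1)^{1·0·11}·(+1)^0·(-1)^1 = -1.
v=7: a=7^2·(≡6), b=7^0·(≡4) mod 7; (6|7)=-1, (4|7)=+1; (−1)^{2·0·3}·(-1)^0·(+1)^2 = +1.
v=2: v_2(a)=2, v_2(b)=0; units ≡ 3, 5 (mod 8); ε·ε+αω+βω = 1·0+2·1+0·1 ≡ 0  ⇒  (a,b)_2 = +1.
v=5: a=5^2·(≡2), b=5^1·(≡4) mod 5; (2|5)=-1, (4|5)=+1; (−1)^{2·1·2}·(-1)^1·(+1)^2 = -1.
v=43: a=43^3·(≡9), b=43^1·(≡5) mod 43; (9|43)=+1, (5|43)=-1; (−1)^{3·1·21}·(+1)^1·(-1)^3 = +1.
|Ram(141427, -584155)| = 4, even; anisotropic at {5, 11, 19, 23}.

[5, 11, 19, 23]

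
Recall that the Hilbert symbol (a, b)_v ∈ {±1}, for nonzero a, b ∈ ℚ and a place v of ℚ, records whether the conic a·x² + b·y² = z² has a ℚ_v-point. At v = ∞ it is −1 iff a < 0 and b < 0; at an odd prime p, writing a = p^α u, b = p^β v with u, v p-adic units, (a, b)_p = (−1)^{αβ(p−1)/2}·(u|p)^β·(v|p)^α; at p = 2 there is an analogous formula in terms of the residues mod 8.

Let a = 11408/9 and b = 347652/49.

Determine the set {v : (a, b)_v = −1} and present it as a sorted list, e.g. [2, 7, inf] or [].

[23, 29]

(a, b) ≡ (713, 1073) mod (ℚ^×)²; places V = {2, 3, 7, 23, 29, 31, 37, ∞}.
(a,b)_3: α=-2, u≡2; β=4, v≡2 (mod 3); (2|3)=-1, (2|3)=-1; sign (−1)^0·-1^4·-1^-2 = +1.
(a,b)_31: α=1, u≡3; β=0, v≡1 (mod 31); (3|31)=-1, (1|31)=+1; sign (−1)^0·-1^0·+1^1 = +1.
(a,b)_∞: sgn(713)=+, sgn(1073)=+, so +1.
(a,b)_29: α=0, u≡27; β=1, v≡2 (mod 29); (27|29)=-1, (2|29)=-1; sign (−1)^0·-1^1·-1^0 = -1.
(a,b)_2: α=4, β=2; u≡1, v≡1 (mod 8); ε(u)ε(v)=0·0, αω(v)=4·0, βω(u)=2·0; sum ≡ 0  ⇒  +1.
(a,b)_7: α=0, u≡6; β=-2, v≡4 (mod 7); (6|7)=-1, (4|7)=+1; sign (−1)^0·-1^-2·+1^0 = +1.
(a,b)_23: α=1, u≡4; β=0, v≡10 (mod 23); (4|23)=+1, (10|23)=-1; sign (−1)^0·+1^0·-1^1 = -1.
(a,b)_37: α=0, u≡26; β=1, v≡6 (mod 37); (26|37)=+1, (6|37)=-1; sign (−1)^0·+1^1·-1^0 = +1.
|Ram(713, 1073)| = 2, even; anisotropic at {23, 29}.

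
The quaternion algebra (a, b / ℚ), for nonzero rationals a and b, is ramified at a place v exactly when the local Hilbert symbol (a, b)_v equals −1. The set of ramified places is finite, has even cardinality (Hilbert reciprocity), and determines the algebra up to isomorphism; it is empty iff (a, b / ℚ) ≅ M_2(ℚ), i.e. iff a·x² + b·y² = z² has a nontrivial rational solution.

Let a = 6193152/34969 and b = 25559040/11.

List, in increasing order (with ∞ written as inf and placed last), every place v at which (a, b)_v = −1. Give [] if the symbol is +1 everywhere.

Mod squares: a ≡ 42, b ≡ 4290. Check v ∈ {∞, 2, 3, 5, 7, 11, 13, 17}.
v=2: v_2(a)=15, v_2(b)=17; units ≡ 5, 1 (mod 8); ε·ε+αω+βω = 0·0+15·0+17·1 ≡ 1  ⇒  (a,b)_2 = -1.
v=13: a=13^0·(≡9), b=13^1·(≡7) mod 13; (9|13)=+1, (7|13)=-1; (−1)^{0·1·6}·(+1)^1·(-1)^0 = +1.
v=∞: 42 > 0 and 4290 > 0  ⇒  (a,b)_∞ = +1.
v=3: a=3^3·(≡2), b=3^1·(≡2) mod 3; (2|3)=-1, (2|3)=-1; (−1)^{3·1·1}·(-1)^1·(-1)^3 = -1.
v=5: a=5^0·(≡3), b=5^1·(≡3) mod 5; (3|5)=-1, (3|5)=-1; (−1)^{0·1·2}·(-1)^1·(-1)^0 = -1.
v=17: a=17^-2·(≡9), b=17^0·(≡3) mod 17; (9|17)=+1, (3|17)=-1; (−1)^{-2·0·8}·(+1)^0·(-1)^-2 = +1.
v=7: a=7^1·(≡5), b=7^0·(≡6) mod 7; (5|7)=-1, (6|7)=-1; (−1)^{1·0·3}·(-1)^0·(-1)^1 = -1.
v=11: a=11^-2·(≡3), b=11^-1·(≡1) mod 11; (3|11)=+1, (1|11)=+1; (−1)^{-2·-1·5}·(+1)^-1·(+1)^-2 = +1.
|Ram(42, 4290)| = 4, even; anisotropic at {2, 3, 5, 7}.

[2, 3, 5, 7]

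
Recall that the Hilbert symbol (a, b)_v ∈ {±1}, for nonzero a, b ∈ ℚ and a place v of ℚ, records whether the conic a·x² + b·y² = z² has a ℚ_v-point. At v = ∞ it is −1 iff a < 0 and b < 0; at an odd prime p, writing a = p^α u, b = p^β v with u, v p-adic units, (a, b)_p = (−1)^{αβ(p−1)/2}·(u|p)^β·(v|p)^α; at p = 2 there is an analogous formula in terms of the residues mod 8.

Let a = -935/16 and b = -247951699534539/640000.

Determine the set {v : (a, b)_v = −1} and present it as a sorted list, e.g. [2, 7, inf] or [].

[17, inf]

(a, b) ≡ (-935, -11) mod (ℚ^×)²; places V = {2, 3, 5, 7, 11, 13, 17, 31, ∞}.
(a,b)_3: α=0, u≡1; β=4, v≡1 (mod 3); (1|3)=+1, (1|3)=+1; sign (−1)^0·+1^4·+1^0 = +1.
(a,b)_∞: sgn(-935)=−, sgn(-11)=−, so -1.
(a,b)_5: α=1, u≡3; β=-4, v≡4 (mod 5); (3|5)=-1, (4|5)=+1; sign (−1)^0·-1^-4·+1^1 = +1.
(a,b)_13: α=0, u≡9; β=2, v≡6 (mod 13); (9|13)=+1, (6|13)=-1; sign (−1)^0·+1^2·-1^0 = +1.
(a,b)_17: α=1, u≡4; β=2, v≡3 (mod 17); (4|17)=+1, (3|17)=-1; sign (−1)^0·+1^2·-1^1 = -1.
(a,b)_2: α=-4, β=-10; u≡1, v≡5 (mod 8); ε(u)ε(v)=0·0, αω(v)=-4·1, βω(u)=-10·0; sum ≡ 0  ⇒  +1.
(a,b)_31: α=0, u≡21; β=2, v≡25 (mod 31); (21|31)=-1, (25|31)=+1; sign (−1)^0·-1^2·+1^0 = +1.
(a,b)_7: α=0, u≡5; β=2, v≡3 (mod 7); (5|7)=-1, (3|7)=-1; sign (−1)^0·-1^2·-1^0 = +1.
(a,b)_11: α=1, u≡5; β=3, v≡7 (mod 11); (5|11)=+1, (7|11)=-1; sign (−1)^1·+1^3·-1^1 = +1.
Ram(-935, -11) = {17, ∞}; no ℚ_17-point on the conic.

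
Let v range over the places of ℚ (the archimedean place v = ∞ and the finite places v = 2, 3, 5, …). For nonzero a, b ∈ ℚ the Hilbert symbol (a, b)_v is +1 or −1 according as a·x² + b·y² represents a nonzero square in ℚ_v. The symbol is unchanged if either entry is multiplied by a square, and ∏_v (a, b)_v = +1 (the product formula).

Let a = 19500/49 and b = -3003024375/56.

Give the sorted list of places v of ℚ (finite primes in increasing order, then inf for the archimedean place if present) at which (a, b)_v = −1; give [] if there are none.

[7, 13]

(a, b) ≡ (195, -546) mod (ℚ^×)²; places V = {2, 3, 5, 7, 13, ∞}.
(a,b)_3: α=1, u≡2; β=7, v≡1 (mod 3); (2|3)=-1, (1|3)=+1; sign (−1)^1·-1^7·+1^1 = +1.
(a,b)_2: α=2, β=-3; u≡3, v≡7 (mod 8); ε(u)ε(v)=1·1, αω(v)=2·0, βω(u)=-3·1; sum ≡ 0  ⇒  +1.
(a,b)_5: α=3, u≡4; β=4, v≡1 (mod 5); (4|5)=+1, (1|5)=+1; sign (−1)^0·+1^4·+1^3 = +1.
(a,b)_∞: sgn(195)=+, sgn(-546)=−, so +1.
(a,b)_7: α=-2, u≡5; β=-1, v≡6 (mod 7); (5|7)=-1, (6|7)=-1; sign (−1)^0·-1^-1·-1^-2 = -1.
(a,b)_13: α=1, u≡7; β=3, v≡9 (mod 13); (7|13)=-1, (9|13)=+1; sign (−1)^0·-1^3·+1^1 = -1.
|Ram(195, -546)| = 2, even; anisotropic at {7, 13}.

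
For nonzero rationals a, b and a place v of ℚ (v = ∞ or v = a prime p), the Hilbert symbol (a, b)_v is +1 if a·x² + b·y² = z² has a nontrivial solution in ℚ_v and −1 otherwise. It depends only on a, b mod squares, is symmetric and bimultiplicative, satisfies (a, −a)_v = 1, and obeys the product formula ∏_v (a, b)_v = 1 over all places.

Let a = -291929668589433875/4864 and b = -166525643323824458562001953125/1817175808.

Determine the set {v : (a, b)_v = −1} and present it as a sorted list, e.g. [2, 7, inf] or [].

[5, 13, 19, 23, 31, inf]

Mod squares: a ≡ -2945, b ≡ -667667. Check v ∈ {∞, 2, 5, 7, 11, 13, 19, 23, 29, 31, 53}.
v=53: a=53^0·(≡41), b=53^-2·(≡23) mod 53; (41|53)=-1, (23|53)=-1; (−1)^{0·-2·26}·(-1)^-2·(-1)^0 = +1.
v=5: a=5^3·(≡1), b=5^10·(≡2) mod 5; (1|5)=+1, (2|5)=-1; (−1)^{3·10·2}·(+1)^10·(-1)^3 = -1.
v=7: a=7^2·(≡4), b=7^-1·(≡2) mod 7; (4|7)=+1, (2|7)=+1; (−1)^{2·-1·3}·(+1)^-1·(+1)^2 = +1.
v=∞: -2945 < 0 and -667667 < 0  ⇒  (a,b)_∞ = -1.
v=31: a=31^1·(≡17), b=31^2·(≡15) mod 31; (17|31)=-1, (15|31)=-1; (−1)^{1·2·15}·(-1)^2·(-1)^1 = -1.
v=11: a=11^2·(≡5), b=11^5·(≡1) mod 11; (5|11)=+1, (1|11)=+1; (−1)^{2·5·5}·(+1)^5·(+1)^2 = +1.
v=2: v_2(a)=-8, v_2(b)=-8; units ≡ 7, 5 (mod 8); ε·ε+αω+βω = 1·0+-8·1+-8·0 ≡ 0  ⇒  (a,b)_2 = +1.
v=13: a=13^4·(≡5), b=13^5·(≡12) mod 13; (5|13)=-1, (12|13)=+1; (−1)^{4·5·6}·(-1)^5·(+1)^4 = -1.
v=29: a=29^2·(≡22), b=29^3·(≡19) mod 29; (22|29)=+1, (19|29)=-1; (−1)^{2·3·14}·(+1)^3·(-1)^2 = +1.
v=19: a=19^-1·(≡6), b=19^-2·(≡10) mod 19; (6|19)=+1, (10|19)=-1; (−1)^{-1·-2·9}·(+1)^-2·(-1)^-1 = -1.
v=23: a=23^2·(≡20), b=23^3·(≡22) mod 23; (20|23)=-1, (22|23)=-1; (−1)^{2·3·11}·(-1)^3·(-1)^2 = -1.
Ram(-2945, -667667) = {5, 13, 19, 23, 31, ∞}; no ℚ_5-point on the conic.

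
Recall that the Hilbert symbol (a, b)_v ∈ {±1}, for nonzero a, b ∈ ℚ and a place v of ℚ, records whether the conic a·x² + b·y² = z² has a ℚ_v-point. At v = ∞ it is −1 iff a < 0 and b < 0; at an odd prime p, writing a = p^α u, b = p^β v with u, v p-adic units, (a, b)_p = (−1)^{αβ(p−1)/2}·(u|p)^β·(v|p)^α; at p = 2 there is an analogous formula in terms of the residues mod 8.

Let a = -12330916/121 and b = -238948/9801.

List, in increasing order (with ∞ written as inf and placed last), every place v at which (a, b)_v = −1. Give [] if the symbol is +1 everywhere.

[2, 29, 37, inf]

(a, b) ≡ (-18241, -59737) mod (ℚ^×)²; places V = {2, 3, 11, 13, 17, 29, 31, 37, 41, 47, ∞}.
(a,b)_∞: sgn(-18241)=−, sgn(-59737)=−, so -1.
(a,b)_41: α=0, u≡1; β=1, v≡38 (mod 41); (1|41)=+1, (38|41)=-1; sign (−1)^0·+1^1·-1^0 = +1.
(a,b)_29: α=1, u≡22; β=0, v≡17 (mod 29); (22|29)=+1, (17|29)=-1; sign (−1)^0·+1^0·-1^1 = -1.
(a,b)_17: α=1, u≡4; β=0, v≡8 (mod 17); (4|17)=+1, (8|17)=+1; sign (−1)^0·+1^0·+1^1 = +1.
(a,b)_31: α=0, u≡5; β=1, v≡27 (mod 31); (5|31)=+1, (27|31)=-1; sign (−1)^0·+1^1·-1^0 = +1.
(a,b)_3: α=0, u≡2; β=-4, v≡2 (mod 3); (2|3)=-1, (2|3)=-1; sign (−1)^0·-1^-4·-1^0 = +1.
(a,b)_37: α=1, u≡25; β=0, v≡19 (mod 37); (25|37)=+1, (19|37)=-1; sign (−1)^0·+1^0·-1^1 = -1.
(a,b)_11: α=-2, u≡7; β=-2, v≡4 (mod 11); (7|11)=-1, (4|11)=+1; sign (−1)^0·-1^-2·+1^-2 = +1.
(a,b)_13: α=2, u≡11; β=0, v≡8 (mod 13); (11|13)=-1, (8|13)=-1; sign (−1)^0·-1^0·-1^2 = +1.
(a,b)_47: α=0, u≡28; β=1, v≡26 (mod 47); (28|47)=+1, (26|47)=-1; sign (−1)^0·+1^1·-1^0 = +1.
(a,b)_2: α=2, β=2; u≡7, v≡7 (mod 8); ε(u)ε(v)=1·1, αω(v)=2·0, βω(u)=2·0; sum ≡ 1  ⇒  -1.
(-18241, -59737 / ℚ) ramifies at {2, 29, 37, ∞}: a division algebra.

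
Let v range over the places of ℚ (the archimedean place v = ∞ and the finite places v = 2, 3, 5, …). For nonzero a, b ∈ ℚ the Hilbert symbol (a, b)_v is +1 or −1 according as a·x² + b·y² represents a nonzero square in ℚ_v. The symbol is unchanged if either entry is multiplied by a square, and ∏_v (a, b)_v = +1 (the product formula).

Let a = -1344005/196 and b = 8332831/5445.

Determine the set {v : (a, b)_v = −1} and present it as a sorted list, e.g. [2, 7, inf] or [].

[2, 13, 29, 31]

(a, b) ≡ (-1344005, 43355) mod (ℚ^×)²; places V = {2, 3, 5, 7, 11, 13, 23, 29, 31, ∞}.
(a,b)_11: α=0, u≡7; β=-2, v≡1 (mod 11); (7|11)=-1, (1|11)=+1; sign (−1)^0·-1^-2·+1^0 = +1.
(a,b)_3: α=0, u≡1; β=-2, v≡2 (mod 3); (1|3)=+1, (2|3)=-1; sign (−1)^0·+1^-2·-1^0 = +1.
(a,b)_29: α=1, u≡17; β=1, v≡28 (mod 29); (17|29)=-1, (28|29)=+1; sign (−1)^0·-1^1·+1^1 = -1.
(a,b)_2: α=-2, β=0; u≡3, v≡3 (mod 8); ε(u)ε(v)=1·1, αω(v)=-2·1, βω(u)=0·1; sum ≡ 1  ⇒  -1.
(a,b)_31: α=1, u≡20; β=2, v≡29 (mod 31); (20|31)=+1, (29|31)=-1; sign (−1)^0·+1^2·-1^1 = -1.
(a,b)_13: α=1, u≡4; β=1, v≡2 (mod 13); (4|13)=+1, (2|13)=-1; sign (−1)^0·+1^1·-1^1 = -1.
(a,b)_5: α=1, u≡4; β=-1, v≡4 (mod 5); (4|5)=+1, (4|5)=+1; sign (−1)^0·+1^-1·+1^1 = +1.
(a,b)_23: α=1, u≡16; β=1, v≡19 (mod 23); (16|23)=+1, (19|23)=-1; sign (−1)^1·+1^1·-1^1 = +1.
(a,b)_∞: sgn(-1344005)=−, sgn(43355)=+, so +1.
(a,b)_7: α=-2, u≡4; β=0, v≡4 (mod 7); (4|7)=+1, (4|7)=+1; sign (−1)^0·+1^0·+1^-2 = +1.
Ram(-1344005, 43355) = {2, 13, 29, 31}; no ℚ_2-point on the conic.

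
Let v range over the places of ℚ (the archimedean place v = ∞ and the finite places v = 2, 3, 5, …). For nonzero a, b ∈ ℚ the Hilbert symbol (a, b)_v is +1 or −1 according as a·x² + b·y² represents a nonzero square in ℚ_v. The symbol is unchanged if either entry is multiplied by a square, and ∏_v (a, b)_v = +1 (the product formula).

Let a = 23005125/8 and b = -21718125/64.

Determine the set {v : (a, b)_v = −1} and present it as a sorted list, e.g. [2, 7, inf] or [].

[2, 11]

Mod squares: a ≡ 10, b ≡ -429. Check v ∈ {∞, 2, 3, 5, 11, 13}.
v=5: a=5^3·(≡2), b=5^4·(≡4) mod 5; (2|5)=-1, (4|5)=+1; (−1)^{3·4·2}·(-1)^4·(+1)^3 = +1.
v=11: a=11^2·(≡7), b=11^1·(≡9) mod 11; (7|11)=-1, (9|11)=+1; (−1)^{2·1·5}·(-1)^1·(+1)^2 = -1.
v=2: v_2(a)=-3, v_2(b)=-6; units ≡ 5, 3 (mod 8); ε·ε+αω+βω = 0·1+-3·1+-6·1 ≡ 1  ⇒  (a,b)_2 = -1.
v=∞: 10 > 0 and -429 < 0  ⇒  (a,b)_∞ = +1.
v=13: a=13^2·(≡10), b=13^1·(≡8) mod 13; (10|13)=+1, (8|13)=-1; (−1)^{2·1·6}·(+1)^1·(-1)^2 = +1.
v=3: a=3^2·(≡1), b=3^5·(≡1) mod 3; (1|3)=+1, (1|3)=+1; (−1)^{2·5·1}·(+1)^5·(+1)^2 = +1.
|Ram(10, -429)| = 2, even; anisotropic at {2, 11}.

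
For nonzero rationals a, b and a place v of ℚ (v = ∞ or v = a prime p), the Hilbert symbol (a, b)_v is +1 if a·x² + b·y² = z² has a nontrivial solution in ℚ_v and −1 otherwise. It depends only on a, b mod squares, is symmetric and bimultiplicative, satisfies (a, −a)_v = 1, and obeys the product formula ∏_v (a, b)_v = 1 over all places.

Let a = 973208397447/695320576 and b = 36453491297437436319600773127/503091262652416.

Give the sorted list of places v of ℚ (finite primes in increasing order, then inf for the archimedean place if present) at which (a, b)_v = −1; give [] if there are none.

[3, 43]

Mod squares: a ≡ 20553, b ≡ 18447. Check v ∈ {∞, 2, 3, 11, 13, 17, 31, 37, 43}.
v=3: a=3^9·(≡2), b=3^15·(≡2) mod 3; (2|3)=-1, (2|3)=-1; (−1)^{9·15·1}·(-1)^15·(-1)^9 = -1.
v=31: a=31^-1·(≡6), b=31^0·(≡9) mod 31; (6|31)=-1, (9|31)=+1; (−1)^{-1·0·15}·(-1)^0·(+1)^-1 = +1.
v=13: a=13^1·(≡11), b=13^5·(≡6) mod 13; (11|13)=-1, (6|13)=-1; (−1)^{1·5·6}·(-1)^5·(-1)^1 = +1.
v=∞: 20553 > 0 and 18447 > 0  ⇒  (a,b)_∞ = +1.
v=2: v_2(a)=-14, v_2(b)=-28; units ≡ 1, 7 (mod 8); ε·ε+αω+βω = 0·1+-14·0+-28·0 ≡ 0  ⇒  (a,b)_2 = +1.
v=11: a=11^2·(≡3), b=11^5·(≡4) mod 11; (3|11)=+1, (4|11)=+1; (−1)^{2·5·5}·(+1)^5·(+1)^2 = +1.
v=17: a=17^1·(≡1), b=17^2·(≡13) mod 17; (1|17)=+1, (13|17)=+1; (−1)^{1·2·8}·(+1)^2·(+1)^1 = +1.
v=37: a=37^-2·(≡35), b=37^-4·(≡7) mod 37; (35|37)=-1, (7|37)=+1; (−1)^{-2·-4·18}·(-1)^-4·(+1)^-2 = +1.
v=43: a=43^2·(≡37), b=43^5·(≡20) mod 43; (37|43)=-1, (20|43)=-1; (−1)^{2·5·21}·(-1)^5·(-1)^2 = -1.
(20553, 18447 / ℚ) ramifies at {3, 43}: a division algebra.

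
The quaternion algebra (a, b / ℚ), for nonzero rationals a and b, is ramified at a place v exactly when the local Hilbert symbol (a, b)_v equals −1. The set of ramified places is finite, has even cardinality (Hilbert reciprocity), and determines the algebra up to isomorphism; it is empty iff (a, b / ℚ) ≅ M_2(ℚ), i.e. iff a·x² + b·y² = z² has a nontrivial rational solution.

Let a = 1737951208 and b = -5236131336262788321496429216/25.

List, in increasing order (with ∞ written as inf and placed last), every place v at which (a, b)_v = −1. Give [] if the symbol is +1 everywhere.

Mod squares: a ≡ 58, b ≡ -158746. Check v ∈ {∞, 2, 5, 7, 11, 17, 19, 23, 29}.
v=11: a=11^0·(≡4), b=11^2·(≡6) mod 11; (4|11)=+1, (6|11)=-1; (−1)^{0·2·5}·(+1)^2·(-1)^0 = +1.
v=2: v_2(a)=3, v_2(b)=5; units ≡ 5, 3 (mod 8); ε·ε+αω+βω = 0·1+3·1+5·1 ≡ 0  ⇒  (a,b)_2 = +1.
v=17: a=17^2·(≡7), b=17^5·(≡11) mod 17; (7|17)=-1, (11|17)=-1; (−1)^{2·5·8}·(-1)^5·(-1)^2 = -1.
v=7: a=7^2·(≡1), b=7^5·(≡1) mod 7; (1|7)=+1, (1|7)=+1; (−1)^{2·5·3}·(+1)^5·(+1)^2 = +1.
v=5: a=5^0·(≡3), b=5^-2·(≡4) mod 5; (3|5)=-1, (4|5)=+1; (−1)^{0·-2·2}·(-1)^-2·(+1)^0 = +1.
v=∞: 58 > 0 and -158746 < 0  ⇒  (a,b)_∞ = +1.
v=23: a=23^2·(≡9), b=23^5·(≡11) mod 23; (9|23)=+1, (11|23)=-1; (−1)^{2·5·11}·(+1)^5·(-1)^2 = +1.
v=19: a=19^0·(≡4), b=19^2·(≡8) mod 19; (4|19)=+1, (8|19)=-1; (−1)^{0·2·9}·(+1)^2·(-1)^0 = +1.
v=29: a=29^1·(≡11), b=29^3·(≡1) mod 29; (11|29)=-1, (1|29)=+1; (−1)^{1·3·14}·(-1)^3·(+1)^1 = -1.
|Ram(58, -158746)| = 2, even; anisotropic at {17, 29}.

[17, 29]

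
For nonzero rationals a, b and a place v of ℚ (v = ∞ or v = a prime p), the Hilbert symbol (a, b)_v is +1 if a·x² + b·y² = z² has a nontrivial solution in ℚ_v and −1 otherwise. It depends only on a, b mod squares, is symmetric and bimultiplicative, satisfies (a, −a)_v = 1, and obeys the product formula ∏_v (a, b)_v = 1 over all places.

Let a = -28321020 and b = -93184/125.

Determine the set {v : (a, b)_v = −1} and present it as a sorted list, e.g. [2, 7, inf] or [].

[7, inf]

(a, b) ≡ (-95, -455) mod (ℚ^×)²; places V = {2, 3, 5, 7, 13, 19, ∞}.
(a,b)_5: α=1, u≡1; β=-3, v≡1 (mod 5); (1|5)=+1, (1|5)=+1; sign (−1)^0·+1^-3·+1^1 = +1.
(a,b)_19: α=1, u≡8; β=0, v≡1 (mod 19); (8|19)=-1, (1|19)=+1; sign (−1)^0·-1^0·+1^1 = +1.
(a,b)_7: α=2, u≡3; β=1, v≡5 (mod 7); (3|7)=-1, (5|7)=-1; sign (−1)^0·-1^1·-1^2 = -1.
(a,b)_3: α=2, u≡1; β=0, v≡1 (mod 3); (1|3)=+1, (1|3)=+1; sign (−1)^0·+1^0·+1^2 = +1.
(a,b)_2: α=2, β=10; u≡1, v≡1 (mod 8); ε(u)ε(v)=0·0, αω(v)=2·0, βω(u)=10·0; sum ≡ 0  ⇒  +1.
(a,b)_∞: sgn(-95)=−, sgn(-455)=−, so -1.
(a,b)_13: α=2, u≡3; β=1, v≡1 (mod 13); (3|13)=+1, (1|13)=+1; sign (−1)^0·+1^1·+1^2 = +1.
Ram(-95, -455) = {7, ∞}; no ℚ_7-point on the conic.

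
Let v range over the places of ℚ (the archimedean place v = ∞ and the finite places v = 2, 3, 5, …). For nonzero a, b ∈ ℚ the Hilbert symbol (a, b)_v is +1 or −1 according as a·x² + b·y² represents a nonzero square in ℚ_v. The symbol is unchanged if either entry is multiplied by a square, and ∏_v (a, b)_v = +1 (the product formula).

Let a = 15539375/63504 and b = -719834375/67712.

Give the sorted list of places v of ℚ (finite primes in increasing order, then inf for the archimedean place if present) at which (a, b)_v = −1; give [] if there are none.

Mod squares: a ≡ 47, b ≡ -13630. Check v ∈ {∞, 2, 3, 5, 7, 13, 23, 29, 47}.
v=13: a=13^0·(≡6), b=13^2·(≡11) mod 13; (6|13)=-1, (11|13)=-1; (−1)^{0·2·6}·(-1)^2·(-1)^0 = +1.
v=∞: 47 > 0 and -13630 < 0  ⇒  (a,b)_∞ = +1.
v=5: a=5^4·(≡2), b=5^5·(≡4) mod 5; (2|5)=-1, (4|5)=+1; (−1)^{4·5·2}·(-1)^5·(+1)^4 = -1.
v=3: a=3^-4·(≡2), b=3^0·(≡2) mod 3; (2|3)=-1, (2|3)=-1; (−1)^{-4·0·1}·(-1)^0·(-1)^-4 = +1.
v=7: a=7^-2·(≡5), b=7^0·(≡6) mod 7; (5|7)=-1, (6|7)=-1; (−1)^{-2·0·3}·(-1)^0·(-1)^-2 = +1.
v=23: a=23^2·(≡4), b=23^-2·(≡4) mod 23; (4|23)=+1, (4|23)=+1; (−1)^{2·-2·11}·(+1)^-2·(+1)^2 = +1.
v=2: v_2(a)=-4, v_2(b)=-7; units ≡ 7, 1 (mod 8); ε·ε+αω+βω = 1·0+-4·0+-7·0 ≡ 0  ⇒  (a,b)_2 = +1.
v=29: a=29^0·(≡12), b=29^1·(≡7) mod 29; (12|29)=-1, (7|29)=+1; (−1)^{0·1·14}·(-1)^1·(+1)^0 = -1.
v=47: a=47^1·(≡24), b=47^1·(≡45) mod 47; (24|47)=+1, (45|47)=-1; (−1)^{1·1·23}·(+1)^1·(-1)^1 = +1.
|Ram(47, -13630)| = 2, even; anisotropic at {5, 29}.

[5, 29]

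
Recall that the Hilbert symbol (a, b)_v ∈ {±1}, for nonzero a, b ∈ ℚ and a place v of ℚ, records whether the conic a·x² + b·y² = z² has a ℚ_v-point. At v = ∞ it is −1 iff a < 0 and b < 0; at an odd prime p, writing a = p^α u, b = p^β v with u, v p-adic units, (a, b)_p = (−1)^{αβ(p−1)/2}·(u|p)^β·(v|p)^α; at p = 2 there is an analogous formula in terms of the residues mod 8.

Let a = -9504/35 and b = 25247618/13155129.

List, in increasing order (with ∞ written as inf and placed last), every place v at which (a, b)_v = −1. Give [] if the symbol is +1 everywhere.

[2, 3, 5, 11]

(a, b) ≡ (-2310, 2) mod (ℚ^×)²; places V = {2, 3, 5, 7, 11, 13, 17, 19, 31, ∞}.
(a,b)_3: α=3, u≡1; β=-4, v≡2 (mod 3); (1|3)=+1, (2|3)=-1; sign (−1)^0·+1^-4·-1^3 = -1.
(a,b)_17: α=0, u≡16; β=2, v≡8 (mod 17); (16|17)=+1, (8|17)=+1; sign (−1)^0·+1^2·+1^0 = +1.
(a,b)_13: α=0, u≡10; β=-2, v≡11 (mod 13); (10|13)=+1, (11|13)=-1; sign (−1)^0·+1^-2·-1^0 = +1.
(a,b)_∞: sgn(-2310)=−, sgn(2)=+, so +1.
(a,b)_2: α=5, β=1; u≡5, v≡1 (mod 8); ε(u)ε(v)=0·0, αω(v)=5·0, βω(u)=1·1; sum ≡ 1  ⇒  -1.
(a,b)_7: α=-1, u≡6; β=0, v≡4 (mod 7); (6|7)=-1, (4|7)=+1; sign (−1)^0·-1^0·+1^-1 = +1.
(a,b)_5: α=-1, u≡3; β=0, v≡2 (mod 5); (3|5)=-1, (2|5)=-1; sign (−1)^0·-1^0·-1^-1 = -1.
(a,b)_31: α=0, u≡11; β=-2, v≡16 (mod 31); (11|31)=-1, (16|31)=+1; sign (−1)^0·-1^-2·+1^0 = +1.
(a,b)_11: α=1, u≡8; β=2, v≡6 (mod 11); (8|11)=-1, (6|11)=-1; sign (−1)^0·-1^2·-1^1 = -1.
(a,b)_19: α=0, u≡14; β=2, v≡14 (mod 19); (14|19)=-1, (14|19)=-1; sign (−1)^0·-1^2·-1^0 = +1.
(-2310, 2 / ℚ) ramifies at {2, 3, 5, 11}: a division algebra.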